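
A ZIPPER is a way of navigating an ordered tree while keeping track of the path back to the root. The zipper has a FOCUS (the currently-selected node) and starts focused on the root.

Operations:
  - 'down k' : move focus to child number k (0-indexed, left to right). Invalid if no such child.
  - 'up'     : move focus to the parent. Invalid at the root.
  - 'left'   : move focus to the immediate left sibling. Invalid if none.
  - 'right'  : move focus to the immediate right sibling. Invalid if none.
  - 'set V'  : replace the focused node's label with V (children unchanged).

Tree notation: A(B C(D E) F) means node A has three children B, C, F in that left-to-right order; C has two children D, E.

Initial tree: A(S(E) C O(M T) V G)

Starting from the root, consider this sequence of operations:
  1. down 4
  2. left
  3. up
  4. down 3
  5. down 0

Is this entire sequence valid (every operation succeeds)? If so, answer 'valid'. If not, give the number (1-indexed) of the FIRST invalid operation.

Step 1 (down 4): focus=G path=4 depth=1 children=[] left=['S', 'C', 'O', 'V'] right=[] parent=A
Step 2 (left): focus=V path=3 depth=1 children=[] left=['S', 'C', 'O'] right=['G'] parent=A
Step 3 (up): focus=A path=root depth=0 children=['S', 'C', 'O', 'V', 'G'] (at root)
Step 4 (down 3): focus=V path=3 depth=1 children=[] left=['S', 'C', 'O'] right=['G'] parent=A
Step 5 (down 0): INVALID

Answer: 5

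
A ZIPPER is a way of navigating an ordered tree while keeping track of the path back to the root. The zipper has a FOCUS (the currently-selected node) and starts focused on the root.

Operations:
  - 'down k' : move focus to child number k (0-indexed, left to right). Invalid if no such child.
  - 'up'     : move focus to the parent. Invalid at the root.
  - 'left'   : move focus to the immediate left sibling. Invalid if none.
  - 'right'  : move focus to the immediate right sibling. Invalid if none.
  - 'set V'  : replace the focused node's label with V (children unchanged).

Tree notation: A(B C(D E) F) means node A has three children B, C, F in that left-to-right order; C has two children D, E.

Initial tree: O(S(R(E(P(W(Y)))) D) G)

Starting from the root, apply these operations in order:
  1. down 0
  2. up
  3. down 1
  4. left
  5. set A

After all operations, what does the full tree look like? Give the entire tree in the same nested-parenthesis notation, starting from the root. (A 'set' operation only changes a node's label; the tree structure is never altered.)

Step 1 (down 0): focus=S path=0 depth=1 children=['R', 'D'] left=[] right=['G'] parent=O
Step 2 (up): focus=O path=root depth=0 children=['S', 'G'] (at root)
Step 3 (down 1): focus=G path=1 depth=1 children=[] left=['S'] right=[] parent=O
Step 4 (left): focus=S path=0 depth=1 children=['R', 'D'] left=[] right=['G'] parent=O
Step 5 (set A): focus=A path=0 depth=1 children=['R', 'D'] left=[] right=['G'] parent=O

Answer: O(A(R(E(P(W(Y)))) D) G)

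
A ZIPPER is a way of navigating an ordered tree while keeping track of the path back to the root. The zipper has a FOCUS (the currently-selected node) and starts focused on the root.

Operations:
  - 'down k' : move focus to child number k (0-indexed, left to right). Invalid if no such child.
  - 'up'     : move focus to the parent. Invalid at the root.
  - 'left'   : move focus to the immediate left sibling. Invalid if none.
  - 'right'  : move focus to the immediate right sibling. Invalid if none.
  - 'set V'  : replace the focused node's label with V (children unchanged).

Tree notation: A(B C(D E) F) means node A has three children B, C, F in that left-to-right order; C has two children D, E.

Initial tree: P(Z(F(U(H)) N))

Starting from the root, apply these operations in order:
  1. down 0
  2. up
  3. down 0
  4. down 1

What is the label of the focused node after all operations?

Step 1 (down 0): focus=Z path=0 depth=1 children=['F', 'N'] left=[] right=[] parent=P
Step 2 (up): focus=P path=root depth=0 children=['Z'] (at root)
Step 3 (down 0): focus=Z path=0 depth=1 children=['F', 'N'] left=[] right=[] parent=P
Step 4 (down 1): focus=N path=0/1 depth=2 children=[] left=['F'] right=[] parent=Z

Answer: N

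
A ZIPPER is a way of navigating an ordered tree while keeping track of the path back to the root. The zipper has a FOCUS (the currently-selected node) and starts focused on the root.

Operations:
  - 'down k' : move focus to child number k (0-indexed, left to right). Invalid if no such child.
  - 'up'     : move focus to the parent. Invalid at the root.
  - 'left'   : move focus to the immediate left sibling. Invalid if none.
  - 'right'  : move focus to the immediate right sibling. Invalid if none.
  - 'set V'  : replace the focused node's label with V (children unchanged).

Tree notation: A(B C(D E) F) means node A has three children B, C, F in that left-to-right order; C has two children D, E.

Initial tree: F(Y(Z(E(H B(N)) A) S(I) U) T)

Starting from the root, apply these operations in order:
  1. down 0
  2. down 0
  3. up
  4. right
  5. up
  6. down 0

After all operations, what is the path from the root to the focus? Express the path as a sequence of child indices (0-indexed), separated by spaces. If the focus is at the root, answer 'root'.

Answer: 0

Derivation:
Step 1 (down 0): focus=Y path=0 depth=1 children=['Z', 'S', 'U'] left=[] right=['T'] parent=F
Step 2 (down 0): focus=Z path=0/0 depth=2 children=['E', 'A'] left=[] right=['S', 'U'] parent=Y
Step 3 (up): focus=Y path=0 depth=1 children=['Z', 'S', 'U'] left=[] right=['T'] parent=F
Step 4 (right): focus=T path=1 depth=1 children=[] left=['Y'] right=[] parent=F
Step 5 (up): focus=F path=root depth=0 children=['Y', 'T'] (at root)
Step 6 (down 0): focus=Y path=0 depth=1 children=['Z', 'S', 'U'] left=[] right=['T'] parent=F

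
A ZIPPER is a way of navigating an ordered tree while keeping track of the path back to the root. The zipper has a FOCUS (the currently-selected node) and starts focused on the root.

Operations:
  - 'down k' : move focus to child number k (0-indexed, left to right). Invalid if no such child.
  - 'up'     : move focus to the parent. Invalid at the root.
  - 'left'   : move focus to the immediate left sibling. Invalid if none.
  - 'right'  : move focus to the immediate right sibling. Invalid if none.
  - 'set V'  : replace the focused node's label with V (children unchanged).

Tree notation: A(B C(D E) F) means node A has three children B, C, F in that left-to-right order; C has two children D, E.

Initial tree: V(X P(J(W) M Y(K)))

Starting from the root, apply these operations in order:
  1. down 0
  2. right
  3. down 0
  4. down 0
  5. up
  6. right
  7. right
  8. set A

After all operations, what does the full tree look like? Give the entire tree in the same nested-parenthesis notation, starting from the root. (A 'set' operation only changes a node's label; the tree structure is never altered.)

Answer: V(X P(J(W) M A(K)))

Derivation:
Step 1 (down 0): focus=X path=0 depth=1 children=[] left=[] right=['P'] parent=V
Step 2 (right): focus=P path=1 depth=1 children=['J', 'M', 'Y'] left=['X'] right=[] parent=V
Step 3 (down 0): focus=J path=1/0 depth=2 children=['W'] left=[] right=['M', 'Y'] parent=P
Step 4 (down 0): focus=W path=1/0/0 depth=3 children=[] left=[] right=[] parent=J
Step 5 (up): focus=J path=1/0 depth=2 children=['W'] left=[] right=['M', 'Y'] parent=P
Step 6 (right): focus=M path=1/1 depth=2 children=[] left=['J'] right=['Y'] parent=P
Step 7 (right): focus=Y path=1/2 depth=2 children=['K'] left=['J', 'M'] right=[] parent=P
Step 8 (set A): focus=A path=1/2 depth=2 children=['K'] left=['J', 'M'] right=[] parent=P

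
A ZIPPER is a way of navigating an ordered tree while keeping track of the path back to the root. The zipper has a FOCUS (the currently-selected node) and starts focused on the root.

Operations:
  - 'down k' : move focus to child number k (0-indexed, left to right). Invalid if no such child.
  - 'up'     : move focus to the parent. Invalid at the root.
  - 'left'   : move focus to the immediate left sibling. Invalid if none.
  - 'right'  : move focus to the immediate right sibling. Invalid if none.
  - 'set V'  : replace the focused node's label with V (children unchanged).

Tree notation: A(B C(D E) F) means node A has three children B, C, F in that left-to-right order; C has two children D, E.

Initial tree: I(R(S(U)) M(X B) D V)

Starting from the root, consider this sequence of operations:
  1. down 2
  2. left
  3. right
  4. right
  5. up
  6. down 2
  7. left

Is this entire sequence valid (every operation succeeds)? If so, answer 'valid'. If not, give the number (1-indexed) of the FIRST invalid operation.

Answer: valid

Derivation:
Step 1 (down 2): focus=D path=2 depth=1 children=[] left=['R', 'M'] right=['V'] parent=I
Step 2 (left): focus=M path=1 depth=1 children=['X', 'B'] left=['R'] right=['D', 'V'] parent=I
Step 3 (right): focus=D path=2 depth=1 children=[] left=['R', 'M'] right=['V'] parent=I
Step 4 (right): focus=V path=3 depth=1 children=[] left=['R', 'M', 'D'] right=[] parent=I
Step 5 (up): focus=I path=root depth=0 children=['R', 'M', 'D', 'V'] (at root)
Step 6 (down 2): focus=D path=2 depth=1 children=[] left=['R', 'M'] right=['V'] parent=I
Step 7 (left): focus=M path=1 depth=1 children=['X', 'B'] left=['R'] right=['D', 'V'] parent=I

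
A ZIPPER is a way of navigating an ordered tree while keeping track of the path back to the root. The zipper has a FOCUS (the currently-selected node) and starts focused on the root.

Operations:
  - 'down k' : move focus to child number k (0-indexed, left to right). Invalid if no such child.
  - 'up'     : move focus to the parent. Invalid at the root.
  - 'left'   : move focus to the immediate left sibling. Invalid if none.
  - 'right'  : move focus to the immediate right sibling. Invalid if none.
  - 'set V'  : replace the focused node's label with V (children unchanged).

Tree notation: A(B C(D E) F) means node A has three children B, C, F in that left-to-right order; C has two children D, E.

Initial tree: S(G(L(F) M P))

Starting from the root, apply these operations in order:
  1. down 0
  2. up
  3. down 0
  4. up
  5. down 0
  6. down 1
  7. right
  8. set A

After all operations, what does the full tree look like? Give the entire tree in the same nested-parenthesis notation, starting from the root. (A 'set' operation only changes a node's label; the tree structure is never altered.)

Step 1 (down 0): focus=G path=0 depth=1 children=['L', 'M', 'P'] left=[] right=[] parent=S
Step 2 (up): focus=S path=root depth=0 children=['G'] (at root)
Step 3 (down 0): focus=G path=0 depth=1 children=['L', 'M', 'P'] left=[] right=[] parent=S
Step 4 (up): focus=S path=root depth=0 children=['G'] (at root)
Step 5 (down 0): focus=G path=0 depth=1 children=['L', 'M', 'P'] left=[] right=[] parent=S
Step 6 (down 1): focus=M path=0/1 depth=2 children=[] left=['L'] right=['P'] parent=G
Step 7 (right): focus=P path=0/2 depth=2 children=[] left=['L', 'M'] right=[] parent=G
Step 8 (set A): focus=A path=0/2 depth=2 children=[] left=['L', 'M'] right=[] parent=G

Answer: S(G(L(F) M A))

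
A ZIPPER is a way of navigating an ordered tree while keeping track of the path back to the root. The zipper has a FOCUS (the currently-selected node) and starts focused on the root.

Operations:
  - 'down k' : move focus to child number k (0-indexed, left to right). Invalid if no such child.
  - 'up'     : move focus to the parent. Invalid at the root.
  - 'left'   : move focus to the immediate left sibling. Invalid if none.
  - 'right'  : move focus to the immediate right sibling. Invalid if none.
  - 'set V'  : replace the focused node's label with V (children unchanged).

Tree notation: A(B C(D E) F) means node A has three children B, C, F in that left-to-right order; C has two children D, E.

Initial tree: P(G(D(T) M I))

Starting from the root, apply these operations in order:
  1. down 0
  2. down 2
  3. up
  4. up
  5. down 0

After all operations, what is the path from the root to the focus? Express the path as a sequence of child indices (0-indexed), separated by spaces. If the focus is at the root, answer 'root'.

Step 1 (down 0): focus=G path=0 depth=1 children=['D', 'M', 'I'] left=[] right=[] parent=P
Step 2 (down 2): focus=I path=0/2 depth=2 children=[] left=['D', 'M'] right=[] parent=G
Step 3 (up): focus=G path=0 depth=1 children=['D', 'M', 'I'] left=[] right=[] parent=P
Step 4 (up): focus=P path=root depth=0 children=['G'] (at root)
Step 5 (down 0): focus=G path=0 depth=1 children=['D', 'M', 'I'] left=[] right=[] parent=P

Answer: 0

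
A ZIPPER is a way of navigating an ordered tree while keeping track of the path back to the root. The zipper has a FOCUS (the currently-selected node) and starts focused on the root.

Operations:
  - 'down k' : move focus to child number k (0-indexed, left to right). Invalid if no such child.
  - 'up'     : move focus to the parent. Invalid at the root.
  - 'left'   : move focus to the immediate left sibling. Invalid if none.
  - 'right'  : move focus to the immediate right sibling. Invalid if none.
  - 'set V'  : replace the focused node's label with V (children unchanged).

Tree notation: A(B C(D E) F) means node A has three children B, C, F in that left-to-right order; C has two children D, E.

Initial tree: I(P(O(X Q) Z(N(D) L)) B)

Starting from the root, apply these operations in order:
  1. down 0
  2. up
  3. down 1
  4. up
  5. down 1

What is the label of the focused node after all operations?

Answer: B

Derivation:
Step 1 (down 0): focus=P path=0 depth=1 children=['O', 'Z'] left=[] right=['B'] parent=I
Step 2 (up): focus=I path=root depth=0 children=['P', 'B'] (at root)
Step 3 (down 1): focus=B path=1 depth=1 children=[] left=['P'] right=[] parent=I
Step 4 (up): focus=I path=root depth=0 children=['P', 'B'] (at root)
Step 5 (down 1): focus=B path=1 depth=1 children=[] left=['P'] right=[] parent=I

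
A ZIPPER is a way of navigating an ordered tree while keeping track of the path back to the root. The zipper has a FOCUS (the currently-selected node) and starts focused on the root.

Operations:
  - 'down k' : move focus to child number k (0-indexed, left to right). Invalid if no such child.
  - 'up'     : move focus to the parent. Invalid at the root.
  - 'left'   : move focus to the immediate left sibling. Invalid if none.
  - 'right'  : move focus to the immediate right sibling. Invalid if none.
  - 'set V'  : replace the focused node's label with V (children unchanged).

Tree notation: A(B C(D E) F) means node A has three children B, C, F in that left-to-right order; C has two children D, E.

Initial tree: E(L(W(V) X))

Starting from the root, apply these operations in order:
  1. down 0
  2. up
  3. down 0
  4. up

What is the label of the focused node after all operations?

Answer: E

Derivation:
Step 1 (down 0): focus=L path=0 depth=1 children=['W', 'X'] left=[] right=[] parent=E
Step 2 (up): focus=E path=root depth=0 children=['L'] (at root)
Step 3 (down 0): focus=L path=0 depth=1 children=['W', 'X'] left=[] right=[] parent=E
Step 4 (up): focus=E path=root depth=0 children=['L'] (at root)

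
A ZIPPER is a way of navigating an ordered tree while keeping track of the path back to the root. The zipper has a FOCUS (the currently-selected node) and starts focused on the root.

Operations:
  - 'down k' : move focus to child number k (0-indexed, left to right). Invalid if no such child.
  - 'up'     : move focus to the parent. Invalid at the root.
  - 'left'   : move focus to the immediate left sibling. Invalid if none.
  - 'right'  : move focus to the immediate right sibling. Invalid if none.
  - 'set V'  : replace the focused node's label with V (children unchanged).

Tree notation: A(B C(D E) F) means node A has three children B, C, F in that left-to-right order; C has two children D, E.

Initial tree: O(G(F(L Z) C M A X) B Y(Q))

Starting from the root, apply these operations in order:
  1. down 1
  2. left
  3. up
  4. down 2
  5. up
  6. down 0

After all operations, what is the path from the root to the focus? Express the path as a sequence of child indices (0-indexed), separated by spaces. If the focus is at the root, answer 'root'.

Answer: 0

Derivation:
Step 1 (down 1): focus=B path=1 depth=1 children=[] left=['G'] right=['Y'] parent=O
Step 2 (left): focus=G path=0 depth=1 children=['F', 'C', 'M', 'A', 'X'] left=[] right=['B', 'Y'] parent=O
Step 3 (up): focus=O path=root depth=0 children=['G', 'B', 'Y'] (at root)
Step 4 (down 2): focus=Y path=2 depth=1 children=['Q'] left=['G', 'B'] right=[] parent=O
Step 5 (up): focus=O path=root depth=0 children=['G', 'B', 'Y'] (at root)
Step 6 (down 0): focus=G path=0 depth=1 children=['F', 'C', 'M', 'A', 'X'] left=[] right=['B', 'Y'] parent=O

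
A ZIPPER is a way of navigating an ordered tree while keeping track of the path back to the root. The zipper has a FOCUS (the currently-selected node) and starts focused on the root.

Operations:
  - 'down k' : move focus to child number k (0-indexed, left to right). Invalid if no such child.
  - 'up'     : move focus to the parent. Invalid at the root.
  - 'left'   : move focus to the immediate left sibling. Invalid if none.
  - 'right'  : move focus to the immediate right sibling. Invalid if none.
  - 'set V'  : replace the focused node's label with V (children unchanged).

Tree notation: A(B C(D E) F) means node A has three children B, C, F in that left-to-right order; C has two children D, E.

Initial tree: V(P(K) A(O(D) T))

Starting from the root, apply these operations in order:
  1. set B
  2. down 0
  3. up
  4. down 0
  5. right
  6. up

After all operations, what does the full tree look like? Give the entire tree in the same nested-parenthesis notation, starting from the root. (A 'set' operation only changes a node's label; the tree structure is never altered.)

Answer: B(P(K) A(O(D) T))

Derivation:
Step 1 (set B): focus=B path=root depth=0 children=['P', 'A'] (at root)
Step 2 (down 0): focus=P path=0 depth=1 children=['K'] left=[] right=['A'] parent=B
Step 3 (up): focus=B path=root depth=0 children=['P', 'A'] (at root)
Step 4 (down 0): focus=P path=0 depth=1 children=['K'] left=[] right=['A'] parent=B
Step 5 (right): focus=A path=1 depth=1 children=['O', 'T'] left=['P'] right=[] parent=B
Step 6 (up): focus=B path=root depth=0 children=['P', 'A'] (at root)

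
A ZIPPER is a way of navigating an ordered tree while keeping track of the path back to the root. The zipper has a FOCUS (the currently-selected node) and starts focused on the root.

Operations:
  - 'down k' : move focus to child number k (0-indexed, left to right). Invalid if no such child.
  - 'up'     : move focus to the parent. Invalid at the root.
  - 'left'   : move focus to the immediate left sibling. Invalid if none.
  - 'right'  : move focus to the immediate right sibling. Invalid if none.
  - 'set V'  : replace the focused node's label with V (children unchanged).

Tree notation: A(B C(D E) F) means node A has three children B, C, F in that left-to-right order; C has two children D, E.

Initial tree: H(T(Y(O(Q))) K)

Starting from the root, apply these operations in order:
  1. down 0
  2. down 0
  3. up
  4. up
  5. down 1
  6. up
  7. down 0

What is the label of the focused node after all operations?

Step 1 (down 0): focus=T path=0 depth=1 children=['Y'] left=[] right=['K'] parent=H
Step 2 (down 0): focus=Y path=0/0 depth=2 children=['O'] left=[] right=[] parent=T
Step 3 (up): focus=T path=0 depth=1 children=['Y'] left=[] right=['K'] parent=H
Step 4 (up): focus=H path=root depth=0 children=['T', 'K'] (at root)
Step 5 (down 1): focus=K path=1 depth=1 children=[] left=['T'] right=[] parent=H
Step 6 (up): focus=H path=root depth=0 children=['T', 'K'] (at root)
Step 7 (down 0): focus=T path=0 depth=1 children=['Y'] left=[] right=['K'] parent=H

Answer: T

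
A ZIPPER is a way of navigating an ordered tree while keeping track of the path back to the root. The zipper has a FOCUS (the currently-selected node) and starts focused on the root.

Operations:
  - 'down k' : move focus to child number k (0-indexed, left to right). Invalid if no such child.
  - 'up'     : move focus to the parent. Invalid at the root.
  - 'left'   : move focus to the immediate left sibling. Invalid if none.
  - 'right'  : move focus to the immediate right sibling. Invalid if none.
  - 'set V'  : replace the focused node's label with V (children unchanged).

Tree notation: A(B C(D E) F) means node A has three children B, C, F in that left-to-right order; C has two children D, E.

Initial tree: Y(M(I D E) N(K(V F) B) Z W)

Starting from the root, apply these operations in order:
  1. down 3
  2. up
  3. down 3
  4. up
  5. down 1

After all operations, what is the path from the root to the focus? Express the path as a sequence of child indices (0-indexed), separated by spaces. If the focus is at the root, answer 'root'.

Step 1 (down 3): focus=W path=3 depth=1 children=[] left=['M', 'N', 'Z'] right=[] parent=Y
Step 2 (up): focus=Y path=root depth=0 children=['M', 'N', 'Z', 'W'] (at root)
Step 3 (down 3): focus=W path=3 depth=1 children=[] left=['M', 'N', 'Z'] right=[] parent=Y
Step 4 (up): focus=Y path=root depth=0 children=['M', 'N', 'Z', 'W'] (at root)
Step 5 (down 1): focus=N path=1 depth=1 children=['K', 'B'] left=['M'] right=['Z', 'W'] parent=Y

Answer: 1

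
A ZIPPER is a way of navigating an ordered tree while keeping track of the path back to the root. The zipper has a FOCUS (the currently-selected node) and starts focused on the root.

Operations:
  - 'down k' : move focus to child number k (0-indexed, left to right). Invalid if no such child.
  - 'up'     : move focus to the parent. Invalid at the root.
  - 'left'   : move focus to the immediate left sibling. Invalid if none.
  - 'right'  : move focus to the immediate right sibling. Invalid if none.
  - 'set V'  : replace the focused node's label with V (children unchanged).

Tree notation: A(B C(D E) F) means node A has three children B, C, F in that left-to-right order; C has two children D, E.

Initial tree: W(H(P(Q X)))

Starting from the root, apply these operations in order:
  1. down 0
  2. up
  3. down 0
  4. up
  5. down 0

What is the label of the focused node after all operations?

Answer: H

Derivation:
Step 1 (down 0): focus=H path=0 depth=1 children=['P'] left=[] right=[] parent=W
Step 2 (up): focus=W path=root depth=0 children=['H'] (at root)
Step 3 (down 0): focus=H path=0 depth=1 children=['P'] left=[] right=[] parent=W
Step 4 (up): focus=W path=root depth=0 children=['H'] (at root)
Step 5 (down 0): focus=H path=0 depth=1 children=['P'] left=[] right=[] parent=W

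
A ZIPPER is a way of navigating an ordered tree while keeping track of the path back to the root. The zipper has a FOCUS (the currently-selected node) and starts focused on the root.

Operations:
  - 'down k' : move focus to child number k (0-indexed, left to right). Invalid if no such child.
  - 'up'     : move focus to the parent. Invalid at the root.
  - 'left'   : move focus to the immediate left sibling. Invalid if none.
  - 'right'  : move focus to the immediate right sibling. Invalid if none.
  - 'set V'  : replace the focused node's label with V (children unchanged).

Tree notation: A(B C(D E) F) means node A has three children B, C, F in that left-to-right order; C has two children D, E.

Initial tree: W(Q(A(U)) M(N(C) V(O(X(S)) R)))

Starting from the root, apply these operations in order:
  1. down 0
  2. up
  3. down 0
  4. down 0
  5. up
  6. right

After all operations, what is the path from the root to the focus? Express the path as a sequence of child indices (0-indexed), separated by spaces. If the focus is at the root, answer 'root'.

Step 1 (down 0): focus=Q path=0 depth=1 children=['A'] left=[] right=['M'] parent=W
Step 2 (up): focus=W path=root depth=0 children=['Q', 'M'] (at root)
Step 3 (down 0): focus=Q path=0 depth=1 children=['A'] left=[] right=['M'] parent=W
Step 4 (down 0): focus=A path=0/0 depth=2 children=['U'] left=[] right=[] parent=Q
Step 5 (up): focus=Q path=0 depth=1 children=['A'] left=[] right=['M'] parent=W
Step 6 (right): focus=M path=1 depth=1 children=['N', 'V'] left=['Q'] right=[] parent=W

Answer: 1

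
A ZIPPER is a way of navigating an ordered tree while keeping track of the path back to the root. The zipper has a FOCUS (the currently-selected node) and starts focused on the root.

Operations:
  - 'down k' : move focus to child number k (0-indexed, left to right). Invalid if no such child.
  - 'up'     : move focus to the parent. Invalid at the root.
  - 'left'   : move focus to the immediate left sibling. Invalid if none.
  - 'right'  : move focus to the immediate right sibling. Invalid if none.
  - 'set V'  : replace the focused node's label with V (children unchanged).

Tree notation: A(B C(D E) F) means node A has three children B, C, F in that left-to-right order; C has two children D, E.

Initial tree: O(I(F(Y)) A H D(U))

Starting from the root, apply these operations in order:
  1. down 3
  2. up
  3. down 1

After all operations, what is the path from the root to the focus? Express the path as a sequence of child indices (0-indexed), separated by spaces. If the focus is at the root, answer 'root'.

Answer: 1

Derivation:
Step 1 (down 3): focus=D path=3 depth=1 children=['U'] left=['I', 'A', 'H'] right=[] parent=O
Step 2 (up): focus=O path=root depth=0 children=['I', 'A', 'H', 'D'] (at root)
Step 3 (down 1): focus=A path=1 depth=1 children=[] left=['I'] right=['H', 'D'] parent=O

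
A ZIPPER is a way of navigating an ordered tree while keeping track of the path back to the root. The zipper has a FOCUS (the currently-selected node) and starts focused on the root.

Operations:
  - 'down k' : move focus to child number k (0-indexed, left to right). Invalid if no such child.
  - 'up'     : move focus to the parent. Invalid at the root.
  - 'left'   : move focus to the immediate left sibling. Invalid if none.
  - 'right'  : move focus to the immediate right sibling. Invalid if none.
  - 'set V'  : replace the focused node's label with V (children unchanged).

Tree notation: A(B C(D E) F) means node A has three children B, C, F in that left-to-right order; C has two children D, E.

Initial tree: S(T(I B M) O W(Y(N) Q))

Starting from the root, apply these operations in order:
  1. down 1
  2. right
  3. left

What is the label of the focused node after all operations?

Answer: O

Derivation:
Step 1 (down 1): focus=O path=1 depth=1 children=[] left=['T'] right=['W'] parent=S
Step 2 (right): focus=W path=2 depth=1 children=['Y', 'Q'] left=['T', 'O'] right=[] parent=S
Step 3 (left): focus=O path=1 depth=1 children=[] left=['T'] right=['W'] parent=S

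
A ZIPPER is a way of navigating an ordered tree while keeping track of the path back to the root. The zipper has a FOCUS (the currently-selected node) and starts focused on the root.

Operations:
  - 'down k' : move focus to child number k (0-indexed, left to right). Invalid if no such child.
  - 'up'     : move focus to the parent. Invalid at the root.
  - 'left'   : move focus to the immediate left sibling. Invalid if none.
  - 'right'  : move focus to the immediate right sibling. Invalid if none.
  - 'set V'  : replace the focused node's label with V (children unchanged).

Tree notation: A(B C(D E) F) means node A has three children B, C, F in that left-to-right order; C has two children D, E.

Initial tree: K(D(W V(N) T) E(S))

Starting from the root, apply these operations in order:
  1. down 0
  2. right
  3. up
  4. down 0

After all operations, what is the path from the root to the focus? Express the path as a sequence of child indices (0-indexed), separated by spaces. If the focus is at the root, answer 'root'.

Answer: 0

Derivation:
Step 1 (down 0): focus=D path=0 depth=1 children=['W', 'V', 'T'] left=[] right=['E'] parent=K
Step 2 (right): focus=E path=1 depth=1 children=['S'] left=['D'] right=[] parent=K
Step 3 (up): focus=K path=root depth=0 children=['D', 'E'] (at root)
Step 4 (down 0): focus=D path=0 depth=1 children=['W', 'V', 'T'] left=[] right=['E'] parent=K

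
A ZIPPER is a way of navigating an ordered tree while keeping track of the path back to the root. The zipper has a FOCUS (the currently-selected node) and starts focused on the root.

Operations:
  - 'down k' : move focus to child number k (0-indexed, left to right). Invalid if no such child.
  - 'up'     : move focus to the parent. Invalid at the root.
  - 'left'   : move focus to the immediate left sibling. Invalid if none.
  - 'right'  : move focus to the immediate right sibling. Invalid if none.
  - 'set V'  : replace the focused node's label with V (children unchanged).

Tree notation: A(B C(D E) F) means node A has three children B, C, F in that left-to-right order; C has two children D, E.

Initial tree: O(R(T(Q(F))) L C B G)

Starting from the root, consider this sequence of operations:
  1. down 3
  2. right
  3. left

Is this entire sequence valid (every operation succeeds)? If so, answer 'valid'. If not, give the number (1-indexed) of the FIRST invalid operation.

Answer: valid

Derivation:
Step 1 (down 3): focus=B path=3 depth=1 children=[] left=['R', 'L', 'C'] right=['G'] parent=O
Step 2 (right): focus=G path=4 depth=1 children=[] left=['R', 'L', 'C', 'B'] right=[] parent=O
Step 3 (left): focus=B path=3 depth=1 children=[] left=['R', 'L', 'C'] right=['G'] parent=O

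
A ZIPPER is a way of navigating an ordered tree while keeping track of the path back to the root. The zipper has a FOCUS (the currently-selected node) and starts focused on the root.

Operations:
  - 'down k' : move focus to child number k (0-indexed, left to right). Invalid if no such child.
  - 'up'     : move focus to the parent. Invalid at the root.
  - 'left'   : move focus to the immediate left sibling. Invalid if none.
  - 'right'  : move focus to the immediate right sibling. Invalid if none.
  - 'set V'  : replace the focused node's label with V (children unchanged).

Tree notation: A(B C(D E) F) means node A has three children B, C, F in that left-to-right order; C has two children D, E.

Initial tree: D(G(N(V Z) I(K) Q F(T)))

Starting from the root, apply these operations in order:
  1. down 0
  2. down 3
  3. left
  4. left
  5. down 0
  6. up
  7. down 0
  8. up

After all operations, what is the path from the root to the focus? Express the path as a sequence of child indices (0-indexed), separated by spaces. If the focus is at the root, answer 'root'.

Answer: 0 1

Derivation:
Step 1 (down 0): focus=G path=0 depth=1 children=['N', 'I', 'Q', 'F'] left=[] right=[] parent=D
Step 2 (down 3): focus=F path=0/3 depth=2 children=['T'] left=['N', 'I', 'Q'] right=[] parent=G
Step 3 (left): focus=Q path=0/2 depth=2 children=[] left=['N', 'I'] right=['F'] parent=G
Step 4 (left): focus=I path=0/1 depth=2 children=['K'] left=['N'] right=['Q', 'F'] parent=G
Step 5 (down 0): focus=K path=0/1/0 depth=3 children=[] left=[] right=[] parent=I
Step 6 (up): focus=I path=0/1 depth=2 children=['K'] left=['N'] right=['Q', 'F'] parent=G
Step 7 (down 0): focus=K path=0/1/0 depth=3 children=[] left=[] right=[] parent=I
Step 8 (up): focus=I path=0/1 depth=2 children=['K'] left=['N'] right=['Q', 'F'] parent=G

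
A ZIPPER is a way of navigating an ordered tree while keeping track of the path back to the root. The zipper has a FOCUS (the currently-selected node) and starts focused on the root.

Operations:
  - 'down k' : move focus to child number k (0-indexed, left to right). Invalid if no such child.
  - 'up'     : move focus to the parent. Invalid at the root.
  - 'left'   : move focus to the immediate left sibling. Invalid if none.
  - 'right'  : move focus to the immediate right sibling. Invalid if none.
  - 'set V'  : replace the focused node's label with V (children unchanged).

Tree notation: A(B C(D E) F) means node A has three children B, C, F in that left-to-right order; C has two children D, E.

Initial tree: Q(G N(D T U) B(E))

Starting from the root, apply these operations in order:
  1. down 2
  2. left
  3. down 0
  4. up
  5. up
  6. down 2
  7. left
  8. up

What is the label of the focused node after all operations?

Step 1 (down 2): focus=B path=2 depth=1 children=['E'] left=['G', 'N'] right=[] parent=Q
Step 2 (left): focus=N path=1 depth=1 children=['D', 'T', 'U'] left=['G'] right=['B'] parent=Q
Step 3 (down 0): focus=D path=1/0 depth=2 children=[] left=[] right=['T', 'U'] parent=N
Step 4 (up): focus=N path=1 depth=1 children=['D', 'T', 'U'] left=['G'] right=['B'] parent=Q
Step 5 (up): focus=Q path=root depth=0 children=['G', 'N', 'B'] (at root)
Step 6 (down 2): focus=B path=2 depth=1 children=['E'] left=['G', 'N'] right=[] parent=Q
Step 7 (left): focus=N path=1 depth=1 children=['D', 'T', 'U'] left=['G'] right=['B'] parent=Q
Step 8 (up): focus=Q path=root depth=0 children=['G', 'N', 'B'] (at root)

Answer: Q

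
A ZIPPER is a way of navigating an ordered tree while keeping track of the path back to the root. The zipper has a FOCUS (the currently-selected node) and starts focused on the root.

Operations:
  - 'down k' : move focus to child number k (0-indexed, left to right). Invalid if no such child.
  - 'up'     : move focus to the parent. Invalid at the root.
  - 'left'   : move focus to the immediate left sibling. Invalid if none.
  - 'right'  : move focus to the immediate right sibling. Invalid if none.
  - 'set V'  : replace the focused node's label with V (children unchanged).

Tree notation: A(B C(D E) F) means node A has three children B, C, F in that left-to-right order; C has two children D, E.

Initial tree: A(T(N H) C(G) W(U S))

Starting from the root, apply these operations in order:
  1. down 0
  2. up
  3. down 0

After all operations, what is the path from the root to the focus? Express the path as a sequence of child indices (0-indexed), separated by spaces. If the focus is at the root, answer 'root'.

Answer: 0

Derivation:
Step 1 (down 0): focus=T path=0 depth=1 children=['N', 'H'] left=[] right=['C', 'W'] parent=A
Step 2 (up): focus=A path=root depth=0 children=['T', 'C', 'W'] (at root)
Step 3 (down 0): focus=T path=0 depth=1 children=['N', 'H'] left=[] right=['C', 'W'] parent=A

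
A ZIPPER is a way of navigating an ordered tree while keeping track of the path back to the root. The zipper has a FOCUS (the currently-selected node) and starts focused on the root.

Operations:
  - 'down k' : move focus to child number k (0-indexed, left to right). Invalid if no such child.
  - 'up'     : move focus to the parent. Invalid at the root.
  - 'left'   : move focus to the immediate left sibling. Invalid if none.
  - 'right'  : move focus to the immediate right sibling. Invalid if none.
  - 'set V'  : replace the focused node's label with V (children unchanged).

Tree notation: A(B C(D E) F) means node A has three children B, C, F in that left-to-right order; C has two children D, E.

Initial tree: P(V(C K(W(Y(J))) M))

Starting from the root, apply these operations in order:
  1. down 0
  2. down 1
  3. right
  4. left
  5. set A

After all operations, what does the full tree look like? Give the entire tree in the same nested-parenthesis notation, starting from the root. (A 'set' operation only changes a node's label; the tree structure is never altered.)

Answer: P(V(C A(W(Y(J))) M))

Derivation:
Step 1 (down 0): focus=V path=0 depth=1 children=['C', 'K', 'M'] left=[] right=[] parent=P
Step 2 (down 1): focus=K path=0/1 depth=2 children=['W'] left=['C'] right=['M'] parent=V
Step 3 (right): focus=M path=0/2 depth=2 children=[] left=['C', 'K'] right=[] parent=V
Step 4 (left): focus=K path=0/1 depth=2 children=['W'] left=['C'] right=['M'] parent=V
Step 5 (set A): focus=A path=0/1 depth=2 children=['W'] left=['C'] right=['M'] parent=V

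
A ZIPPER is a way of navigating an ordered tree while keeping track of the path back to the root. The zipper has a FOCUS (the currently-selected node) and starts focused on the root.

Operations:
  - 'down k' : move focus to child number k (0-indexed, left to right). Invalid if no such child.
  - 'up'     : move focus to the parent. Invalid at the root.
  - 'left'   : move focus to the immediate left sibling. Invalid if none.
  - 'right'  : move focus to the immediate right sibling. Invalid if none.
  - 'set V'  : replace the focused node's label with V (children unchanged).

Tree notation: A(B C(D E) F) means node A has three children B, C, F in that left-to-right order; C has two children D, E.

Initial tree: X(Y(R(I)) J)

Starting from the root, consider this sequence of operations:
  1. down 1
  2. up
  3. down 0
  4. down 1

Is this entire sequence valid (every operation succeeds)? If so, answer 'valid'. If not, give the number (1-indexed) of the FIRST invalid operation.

Step 1 (down 1): focus=J path=1 depth=1 children=[] left=['Y'] right=[] parent=X
Step 2 (up): focus=X path=root depth=0 children=['Y', 'J'] (at root)
Step 3 (down 0): focus=Y path=0 depth=1 children=['R'] left=[] right=['J'] parent=X
Step 4 (down 1): INVALID

Answer: 4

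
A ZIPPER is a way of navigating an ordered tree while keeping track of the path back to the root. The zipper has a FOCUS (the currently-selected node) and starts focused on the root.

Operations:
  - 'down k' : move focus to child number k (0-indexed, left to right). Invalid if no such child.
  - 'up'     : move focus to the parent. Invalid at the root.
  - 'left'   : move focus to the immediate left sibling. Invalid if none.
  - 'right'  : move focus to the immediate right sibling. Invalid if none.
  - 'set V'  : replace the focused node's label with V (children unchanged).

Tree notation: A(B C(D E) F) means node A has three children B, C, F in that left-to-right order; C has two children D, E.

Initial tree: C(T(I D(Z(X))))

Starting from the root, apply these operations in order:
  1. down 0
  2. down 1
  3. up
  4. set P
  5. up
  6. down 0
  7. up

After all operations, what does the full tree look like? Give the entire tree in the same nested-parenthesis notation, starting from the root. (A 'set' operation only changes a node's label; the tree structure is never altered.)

Answer: C(P(I D(Z(X))))

Derivation:
Step 1 (down 0): focus=T path=0 depth=1 children=['I', 'D'] left=[] right=[] parent=C
Step 2 (down 1): focus=D path=0/1 depth=2 children=['Z'] left=['I'] right=[] parent=T
Step 3 (up): focus=T path=0 depth=1 children=['I', 'D'] left=[] right=[] parent=C
Step 4 (set P): focus=P path=0 depth=1 children=['I', 'D'] left=[] right=[] parent=C
Step 5 (up): focus=C path=root depth=0 children=['P'] (at root)
Step 6 (down 0): focus=P path=0 depth=1 children=['I', 'D'] left=[] right=[] parent=C
Step 7 (up): focus=C path=root depth=0 children=['P'] (at root)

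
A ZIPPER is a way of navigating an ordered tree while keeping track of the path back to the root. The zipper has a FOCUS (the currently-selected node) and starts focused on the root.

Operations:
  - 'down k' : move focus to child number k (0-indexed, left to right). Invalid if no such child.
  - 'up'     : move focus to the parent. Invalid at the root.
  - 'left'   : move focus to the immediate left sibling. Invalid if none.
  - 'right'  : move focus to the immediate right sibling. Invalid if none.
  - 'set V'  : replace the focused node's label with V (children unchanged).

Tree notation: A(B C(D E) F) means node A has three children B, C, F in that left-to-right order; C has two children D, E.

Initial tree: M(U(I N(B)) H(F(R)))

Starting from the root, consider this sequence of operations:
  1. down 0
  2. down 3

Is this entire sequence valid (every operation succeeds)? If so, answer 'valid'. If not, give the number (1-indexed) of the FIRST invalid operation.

Step 1 (down 0): focus=U path=0 depth=1 children=['I', 'N'] left=[] right=['H'] parent=M
Step 2 (down 3): INVALID

Answer: 2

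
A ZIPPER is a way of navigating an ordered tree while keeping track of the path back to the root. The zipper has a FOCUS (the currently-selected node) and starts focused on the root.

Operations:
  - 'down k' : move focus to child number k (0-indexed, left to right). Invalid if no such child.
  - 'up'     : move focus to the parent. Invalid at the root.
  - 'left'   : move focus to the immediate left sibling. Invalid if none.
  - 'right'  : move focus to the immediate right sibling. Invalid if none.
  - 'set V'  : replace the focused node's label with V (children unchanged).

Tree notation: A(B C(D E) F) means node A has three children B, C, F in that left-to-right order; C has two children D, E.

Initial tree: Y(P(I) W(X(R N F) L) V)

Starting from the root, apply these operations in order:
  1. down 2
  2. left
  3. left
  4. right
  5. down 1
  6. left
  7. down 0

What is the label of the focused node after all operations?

Answer: R

Derivation:
Step 1 (down 2): focus=V path=2 depth=1 children=[] left=['P', 'W'] right=[] parent=Y
Step 2 (left): focus=W path=1 depth=1 children=['X', 'L'] left=['P'] right=['V'] parent=Y
Step 3 (left): focus=P path=0 depth=1 children=['I'] left=[] right=['W', 'V'] parent=Y
Step 4 (right): focus=W path=1 depth=1 children=['X', 'L'] left=['P'] right=['V'] parent=Y
Step 5 (down 1): focus=L path=1/1 depth=2 children=[] left=['X'] right=[] parent=W
Step 6 (left): focus=X path=1/0 depth=2 children=['R', 'N', 'F'] left=[] right=['L'] parent=W
Step 7 (down 0): focus=R path=1/0/0 depth=3 children=[] left=[] right=['N', 'F'] parent=X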